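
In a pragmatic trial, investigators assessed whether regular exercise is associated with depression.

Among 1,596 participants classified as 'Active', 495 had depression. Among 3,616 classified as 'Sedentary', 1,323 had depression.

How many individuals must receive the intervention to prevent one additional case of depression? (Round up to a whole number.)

Risk in treated group = 495/1596 = 0.31015; risk in control = 1323/3616 = 0.36587.
Absolute risk reduction = 0.36587 − 0.31015 = 0.05572
NNT = 1 / ARR = 1 / 0.05572 = 17.946 → round up → 18

18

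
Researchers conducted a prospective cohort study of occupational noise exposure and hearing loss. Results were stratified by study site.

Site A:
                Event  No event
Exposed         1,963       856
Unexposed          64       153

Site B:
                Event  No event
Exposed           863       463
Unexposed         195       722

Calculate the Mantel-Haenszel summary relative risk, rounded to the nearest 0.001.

RR_MH = Σ(aᵢ·n₀ᵢ/nᵢ) / Σ(cᵢ·n₁ᵢ/nᵢ), with n₁ᵢ = aᵢ+bᵢ (exposed), n₀ᵢ = cᵢ+dᵢ (unexposed), nᵢ = n₁ᵢ+n₀ᵢ.
Stratum 1 (Site A): n₁ = 2819, n₀ = 217, n = 3036; a·n₀/n = 1963·217/3036 = 140.3067; c·n₁/n = 64·2819/3036 = 59.4256
Stratum 2 (Site B): n₁ = 1326, n₀ = 917, n = 2243; a·n₀/n = 863·917/2243 = 352.8181; c·n₁/n = 195·1326/2243 = 115.2786
RR_MH = (140.3067 + 352.8181) / (59.4256 + 115.2786) = 493.1248 / 174.7042 = 2.82263

2.823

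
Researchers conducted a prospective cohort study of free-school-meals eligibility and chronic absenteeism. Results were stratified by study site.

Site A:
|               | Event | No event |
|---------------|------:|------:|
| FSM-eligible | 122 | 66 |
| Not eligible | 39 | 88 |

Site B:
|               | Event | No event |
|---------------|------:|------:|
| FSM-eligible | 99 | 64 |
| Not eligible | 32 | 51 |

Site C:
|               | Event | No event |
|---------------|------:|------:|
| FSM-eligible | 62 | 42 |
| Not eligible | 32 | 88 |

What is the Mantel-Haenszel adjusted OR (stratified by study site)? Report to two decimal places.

OR_MH = Σ(aᵢdᵢ/nᵢ) / Σ(bᵢcᵢ/nᵢ), where nᵢ is the stratum total.
Stratum 1 (Site A): n = 315; a·d/n = 122·88/315 = 34.0825; b·c/n = 66·39/315 = 8.1714
Stratum 2 (Site B): n = 246; a·d/n = 99·51/246 = 20.5244; b·c/n = 64·32/246 = 8.3252
Stratum 3 (Site C): n = 224; a·d/n = 62·88/224 = 24.3571; b·c/n = 42·32/224 = 6.0000
OR_MH = (34.0825 + 20.5244 + 24.3571) / (8.1714 + 8.3252 + 6.0000) = 78.9641 / 22.4966 = 3.51004

3.51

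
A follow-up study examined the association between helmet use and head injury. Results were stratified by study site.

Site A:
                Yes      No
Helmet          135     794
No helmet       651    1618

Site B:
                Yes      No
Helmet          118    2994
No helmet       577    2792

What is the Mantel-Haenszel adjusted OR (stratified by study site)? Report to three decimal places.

0.278

OR_MH = Σ(aᵢdᵢ/nᵢ) / Σ(bᵢcᵢ/nᵢ), where nᵢ is the stratum total.
Stratum 1 (Site A): n = 3198; a·d/n = 135·1618/3198 = 68.3021; b·c/n = 794·651/3198 = 161.6304
Stratum 2 (Site B): n = 6481; a·d/n = 118·2792/6481 = 50.8341; b·c/n = 2994·577/6481 = 266.5542
OR_MH = (68.3021 + 50.8341) / (161.6304 + 266.5542) = 119.1362 / 428.1846 = 0.27824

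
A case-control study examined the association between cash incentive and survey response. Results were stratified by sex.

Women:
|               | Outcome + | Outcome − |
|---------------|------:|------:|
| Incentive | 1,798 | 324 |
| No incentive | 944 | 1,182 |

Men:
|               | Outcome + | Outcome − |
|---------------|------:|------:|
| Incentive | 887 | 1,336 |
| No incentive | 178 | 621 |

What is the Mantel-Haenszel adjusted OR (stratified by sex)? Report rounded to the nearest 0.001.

4.530

OR_MH = Σ(aᵢdᵢ/nᵢ) / Σ(bᵢcᵢ/nᵢ), where nᵢ is the stratum total.
Stratum 1 (Women): n = 4248; a·d/n = 1798·1182/4248 = 500.2910; b·c/n = 324·944/4248 = 72.0000
Stratum 2 (Men): n = 3022; a·d/n = 887·621/3022 = 182.2723; b·c/n = 1336·178/3022 = 78.6923
OR_MH = (500.2910 + 182.2723) / (72.0000 + 78.6923) = 682.5633 / 150.6923 = 4.52952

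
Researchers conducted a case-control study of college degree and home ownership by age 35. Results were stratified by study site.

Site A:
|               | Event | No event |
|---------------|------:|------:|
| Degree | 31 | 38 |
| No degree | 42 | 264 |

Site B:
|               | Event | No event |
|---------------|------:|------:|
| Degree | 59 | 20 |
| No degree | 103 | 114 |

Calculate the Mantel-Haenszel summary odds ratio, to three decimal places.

3.972

OR_MH = Σ(aᵢdᵢ/nᵢ) / Σ(bᵢcᵢ/nᵢ), where nᵢ is the stratum total.
Stratum 1 (Site A): n = 375; a·d/n = 31·264/375 = 21.8240; b·c/n = 38·42/375 = 4.2560
Stratum 2 (Site B): n = 296; a·d/n = 59·114/296 = 22.7230; b·c/n = 20·103/296 = 6.9595
OR_MH = (21.8240 + 22.7230) / (4.2560 + 6.9595) = 44.5470 / 11.2155 = 3.97193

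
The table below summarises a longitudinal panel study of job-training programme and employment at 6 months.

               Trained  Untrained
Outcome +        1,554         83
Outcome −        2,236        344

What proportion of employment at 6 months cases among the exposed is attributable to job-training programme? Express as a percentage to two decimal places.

Reading the table with exposure as columns: a = 1554 (Trained, case), b = 2236 (Trained, non-case), c = 83 (Untrained, case), d = 344.
Risk in exposed = 1554/3790 = 0.41003; risk in unexposed = 83/427 = 0.19438.
RR = 0.41003/0.19438 = 2.10941
AR% = (RR − 1)/RR × 100 = (2.10941 − 1)/2.10941 × 100 = 52.5934%

52.59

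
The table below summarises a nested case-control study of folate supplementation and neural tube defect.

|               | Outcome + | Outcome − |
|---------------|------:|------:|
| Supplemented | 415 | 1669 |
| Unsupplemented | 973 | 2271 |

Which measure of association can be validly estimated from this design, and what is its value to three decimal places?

0.580

Cells: a = 415, b = 1669, c = 973, d = 2271.
This is a nested case-control study: participants were sampled on outcome status, so risks in the source population cannot be estimated directly — relative risk is not valid here. The odds ratio is the appropriate measure.
OR = (a·d)/(b·c) = (415 × 2271) / (1669 × 973) = 942465 / 1623937 = 0.58036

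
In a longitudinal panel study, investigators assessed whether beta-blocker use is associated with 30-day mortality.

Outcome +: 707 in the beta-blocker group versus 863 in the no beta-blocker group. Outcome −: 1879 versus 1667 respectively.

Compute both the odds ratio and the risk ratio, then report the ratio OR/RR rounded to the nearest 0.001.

From the description: a = 707, b = 1879, c = 863, d = 1667.
OR = (707·1667)/(1879·863) = 1178569/1621577 = 0.72680
Risk in exposed = 707/2586 = 0.27340; risk in unexposed = 863/2530 = 0.34111; RR = 0.80149
OR/RR = 0.72680 / 0.80149 = 0.90681
The outcome is not rare, so the OR lies further from 1 than the RR.

0.907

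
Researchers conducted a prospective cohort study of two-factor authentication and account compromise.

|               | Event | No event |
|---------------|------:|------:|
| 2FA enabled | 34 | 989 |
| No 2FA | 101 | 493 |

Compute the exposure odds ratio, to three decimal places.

0.168

Cells: a = 34, b = 989, c = 101, d = 493.
OR = (a·d)/(b·c) = (34 × 493) / (989 × 101) = 16762 / 99889 = 0.16781
Exposure is associated with lower odds of account compromise (OR = 0.17 < 1).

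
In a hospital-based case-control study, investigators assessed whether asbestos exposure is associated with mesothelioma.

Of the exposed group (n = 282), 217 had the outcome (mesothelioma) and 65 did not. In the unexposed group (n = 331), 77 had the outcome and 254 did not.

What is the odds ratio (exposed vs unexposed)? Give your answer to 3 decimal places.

11.013

From the description: a = 217, b = 65, c = 77, d = 254.
OR = (a·d)/(b·c) = (217 × 254) / (65 × 77) = 55118 / 5005 = 11.01259
The odds of mesothelioma are about 11.01 times as high in the exposed group.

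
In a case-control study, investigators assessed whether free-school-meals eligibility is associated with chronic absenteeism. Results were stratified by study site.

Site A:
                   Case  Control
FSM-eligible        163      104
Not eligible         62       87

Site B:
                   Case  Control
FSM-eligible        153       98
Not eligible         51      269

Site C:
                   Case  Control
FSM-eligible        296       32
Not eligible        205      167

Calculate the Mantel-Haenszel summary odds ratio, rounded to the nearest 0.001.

OR_MH = Σ(aᵢdᵢ/nᵢ) / Σ(bᵢcᵢ/nᵢ), where nᵢ is the stratum total.
Stratum 1 (Site A): n = 416; a·d/n = 163·87/416 = 34.0889; b·c/n = 104·62/416 = 15.5000
Stratum 2 (Site B): n = 571; a·d/n = 153·269/571 = 72.0788; b·c/n = 98·51/571 = 8.7531
Stratum 3 (Site C): n = 700; a·d/n = 296·167/700 = 70.6171; b·c/n = 32·205/700 = 9.3714
OR_MH = (34.0889 + 72.0788 + 70.6171) / (15.5000 + 8.7531 + 9.3714) = 176.7849 / 33.6245 = 5.25762

5.258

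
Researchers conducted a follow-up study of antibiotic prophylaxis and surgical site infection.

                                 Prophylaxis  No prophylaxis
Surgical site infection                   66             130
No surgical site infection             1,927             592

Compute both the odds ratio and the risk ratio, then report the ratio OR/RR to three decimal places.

0.848

Reading the table with exposure as columns: a = 66 (Prophylaxis, case), b = 1927 (Prophylaxis, non-case), c = 130 (No prophylaxis, case), d = 592.
OR = (66·592)/(1927·130) = 39072/250510 = 0.15597
Risk in exposed = 66/1993 = 0.03312; risk in unexposed = 130/722 = 0.18006; RR = 0.18392
OR/RR = 0.15597 / 0.18392 = 0.84803
The outcome is not rare, so the OR lies further from 1 than the RR.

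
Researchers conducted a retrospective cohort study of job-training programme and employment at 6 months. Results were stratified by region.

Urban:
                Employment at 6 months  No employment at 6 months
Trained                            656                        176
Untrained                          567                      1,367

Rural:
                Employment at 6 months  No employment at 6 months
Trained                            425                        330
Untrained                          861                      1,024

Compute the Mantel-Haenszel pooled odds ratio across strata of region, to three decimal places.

OR_MH = Σ(aᵢdᵢ/nᵢ) / Σ(bᵢcᵢ/nᵢ), where nᵢ is the stratum total.
Stratum 1 (Urban): n = 2766; a·d/n = 656·1367/2766 = 324.2054; b·c/n = 176·567/2766 = 36.0781
Stratum 2 (Rural): n = 2640; a·d/n = 425·1024/2640 = 164.8485; b·c/n = 330·861/2640 = 107.6250
OR_MH = (324.2054 + 164.8485) / (36.0781 + 107.6250) = 489.0538 / 143.7031 = 3.40322

3.403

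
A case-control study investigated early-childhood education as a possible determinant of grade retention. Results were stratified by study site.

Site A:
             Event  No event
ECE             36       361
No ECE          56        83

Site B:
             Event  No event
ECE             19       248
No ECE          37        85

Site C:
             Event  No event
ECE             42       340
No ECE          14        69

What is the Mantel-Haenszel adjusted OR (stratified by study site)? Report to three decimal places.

0.223

OR_MH = Σ(aᵢdᵢ/nᵢ) / Σ(bᵢcᵢ/nᵢ), where nᵢ is the stratum total.
Stratum 1 (Site A): n = 536; a·d/n = 36·83/536 = 5.5746; b·c/n = 361·56/536 = 37.7164
Stratum 2 (Site B): n = 389; a·d/n = 19·85/389 = 4.1517; b·c/n = 248·37/389 = 23.5887
Stratum 3 (Site C): n = 465; a·d/n = 42·69/465 = 6.2323; b·c/n = 340·14/465 = 10.2366
OR_MH = (5.5746 + 4.1517 + 6.2323) / (37.7164 + 23.5887 + 10.2366) = 15.9586 / 71.5417 = 0.22307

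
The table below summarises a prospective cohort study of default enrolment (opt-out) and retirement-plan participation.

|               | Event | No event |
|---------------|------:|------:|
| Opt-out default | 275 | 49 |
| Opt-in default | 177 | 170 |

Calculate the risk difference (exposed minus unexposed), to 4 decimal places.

Cells: a = 275, b = 49, c = 177, d = 170.
Risk in exposed = 275/324 = 0.848765; risk in unexposed = 177/347 = 0.510086.
Risk difference = 0.848765 − 0.510086 = 0.338679

0.3387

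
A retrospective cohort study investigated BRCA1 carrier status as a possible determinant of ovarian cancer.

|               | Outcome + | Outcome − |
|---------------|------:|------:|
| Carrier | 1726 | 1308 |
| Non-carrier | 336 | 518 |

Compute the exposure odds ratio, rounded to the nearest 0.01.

Cells: a = 1726, b = 1308, c = 336, d = 518.
OR = (a·d)/(b·c) = (1726 × 518) / (1308 × 336) = 894068 / 439488 = 2.03434
The odds of ovarian cancer are about 2.03 times as high in the carrier group.

2.03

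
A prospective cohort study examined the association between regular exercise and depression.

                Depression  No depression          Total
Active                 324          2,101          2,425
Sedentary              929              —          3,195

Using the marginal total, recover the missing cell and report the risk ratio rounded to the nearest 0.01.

The missing cell is in the unexposed row: 3195 − 929 = 2266.
So a = 324, b = 2101, c = 929, d = 2266.
RR = [a/(a+b)] / [c/(c+d)] = (324/2425) / (929/3195) = 0.13361/0.29077 = 0.45950

0.46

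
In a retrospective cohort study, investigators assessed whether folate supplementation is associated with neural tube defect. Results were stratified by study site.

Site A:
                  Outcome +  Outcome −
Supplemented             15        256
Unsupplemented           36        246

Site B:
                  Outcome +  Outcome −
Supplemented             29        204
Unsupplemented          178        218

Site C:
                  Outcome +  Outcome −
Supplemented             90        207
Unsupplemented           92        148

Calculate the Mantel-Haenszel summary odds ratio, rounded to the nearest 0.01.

0.38

OR_MH = Σ(aᵢdᵢ/nᵢ) / Σ(bᵢcᵢ/nᵢ), where nᵢ is the stratum total.
Stratum 1 (Site A): n = 553; a·d/n = 15·246/553 = 6.6727; b·c/n = 256·36/553 = 16.6655
Stratum 2 (Site B): n = 629; a·d/n = 29·218/629 = 10.0509; b·c/n = 204·178/629 = 57.7297
Stratum 3 (Site C): n = 537; a·d/n = 90·148/537 = 24.8045; b·c/n = 207·92/537 = 35.4637
OR_MH = (6.6727 + 10.0509 + 24.8045) / (16.6655 + 57.7297 + 35.4637) = 41.5280 / 109.8589 = 0.37801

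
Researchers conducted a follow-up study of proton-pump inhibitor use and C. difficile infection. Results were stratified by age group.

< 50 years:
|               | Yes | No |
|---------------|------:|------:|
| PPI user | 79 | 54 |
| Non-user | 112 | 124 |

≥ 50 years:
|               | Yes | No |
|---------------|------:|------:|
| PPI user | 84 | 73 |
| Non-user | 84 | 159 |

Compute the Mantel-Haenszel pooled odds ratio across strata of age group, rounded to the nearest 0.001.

1.890

OR_MH = Σ(aᵢdᵢ/nᵢ) / Σ(bᵢcᵢ/nᵢ), where nᵢ is the stratum total.
Stratum 1 (< 50 years): n = 369; a·d/n = 79·124/369 = 26.5474; b·c/n = 54·112/369 = 16.3902
Stratum 2 (≥ 50 years): n = 400; a·d/n = 84·159/400 = 33.3900; b·c/n = 73·84/400 = 15.3300
OR_MH = (26.5474 + 33.3900) / (16.3902 + 15.3300) = 59.9374 / 31.7202 = 1.88956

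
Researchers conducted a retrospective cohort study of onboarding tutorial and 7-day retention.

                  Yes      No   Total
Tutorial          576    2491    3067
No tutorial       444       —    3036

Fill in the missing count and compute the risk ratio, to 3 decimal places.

The missing cell is in the unexposed row: 3036 − 444 = 2592.
So a = 576, b = 2491, c = 444, d = 2592.
RR = [a/(a+b)] / [c/(c+d)] = (576/3067) / (444/3036) = 0.18781/0.14625 = 1.28418

1.284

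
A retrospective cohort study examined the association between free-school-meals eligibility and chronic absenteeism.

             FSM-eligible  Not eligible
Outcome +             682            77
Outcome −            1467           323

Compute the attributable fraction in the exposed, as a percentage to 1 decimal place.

Reading the table with exposure as columns: a = 682 (FSM-eligible, case), b = 1467 (FSM-eligible, non-case), c = 77 (Not eligible, case), d = 323.
Risk in exposed = 682/2149 = 0.31736; risk in unexposed = 77/400 = 0.19250.
RR = 0.31736/0.19250 = 1.64861
AR% = (RR − 1)/RR × 100 = (1.64861 − 1)/1.64861 × 100 = 39.3427%

39.3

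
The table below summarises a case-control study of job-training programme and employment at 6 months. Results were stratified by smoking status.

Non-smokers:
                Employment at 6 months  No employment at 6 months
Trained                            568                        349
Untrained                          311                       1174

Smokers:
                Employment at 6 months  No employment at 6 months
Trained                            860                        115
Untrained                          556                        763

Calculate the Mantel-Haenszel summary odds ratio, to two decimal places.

OR_MH = Σ(aᵢdᵢ/nᵢ) / Σ(bᵢcᵢ/nᵢ), where nᵢ is the stratum total.
Stratum 1 (Non-smokers): n = 2402; a·d/n = 568·1174/2402 = 277.6153; b·c/n = 349·311/2402 = 45.1869
Stratum 2 (Smokers): n = 2294; a·d/n = 860·763/2294 = 286.0418; b·c/n = 115·556/2294 = 27.8727
OR_MH = (277.6153 + 286.0418) / (45.1869 + 27.8727) = 563.6572 / 73.0596 = 7.71503

7.72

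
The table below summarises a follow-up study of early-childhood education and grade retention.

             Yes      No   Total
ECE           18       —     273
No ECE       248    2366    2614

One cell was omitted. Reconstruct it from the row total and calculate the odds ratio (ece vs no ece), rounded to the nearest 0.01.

The missing cell is in the exposed row: 273 − 18 = 255.
So a = 18, b = 255, c = 248, d = 2366.
OR = (a·d)/(b·c) = (18 × 2366) / (255 × 248) = 42588 / 63240 = 0.67343

0.67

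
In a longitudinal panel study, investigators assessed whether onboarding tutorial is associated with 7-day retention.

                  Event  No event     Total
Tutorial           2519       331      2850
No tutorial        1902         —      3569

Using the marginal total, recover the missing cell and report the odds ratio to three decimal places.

The missing cell is in the unexposed row: 3569 − 1902 = 1667.
So a = 2519, b = 331, c = 1902, d = 1667.
OR = (a·d)/(b·c) = (2519 × 1667) / (331 × 1902) = 4199173 / 629562 = 6.66999

6.670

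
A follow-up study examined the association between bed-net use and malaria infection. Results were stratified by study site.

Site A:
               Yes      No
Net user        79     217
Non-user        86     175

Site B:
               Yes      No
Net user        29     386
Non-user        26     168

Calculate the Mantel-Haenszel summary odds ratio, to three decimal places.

OR_MH = Σ(aᵢdᵢ/nᵢ) / Σ(bᵢcᵢ/nᵢ), where nᵢ is the stratum total.
Stratum 1 (Site A): n = 557; a·d/n = 79·175/557 = 24.8205; b·c/n = 217·86/557 = 33.5045
Stratum 2 (Site B): n = 609; a·d/n = 29·168/609 = 8.0000; b·c/n = 386·26/609 = 16.4795
OR_MH = (24.8205 + 8.0000) / (33.5045 + 16.4795) = 32.8205 / 49.9840 = 0.65662

0.657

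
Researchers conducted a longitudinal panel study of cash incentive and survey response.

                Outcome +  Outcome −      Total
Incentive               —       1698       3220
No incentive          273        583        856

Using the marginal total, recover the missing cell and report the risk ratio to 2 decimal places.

1.48

The missing cell is in the exposed row: 3220 − 1698 = 1522.
So a = 1522, b = 1698, c = 273, d = 583.
RR = [a/(a+b)] / [c/(c+d)] = (1522/3220) / (273/856) = 0.47267/0.31893 = 1.48207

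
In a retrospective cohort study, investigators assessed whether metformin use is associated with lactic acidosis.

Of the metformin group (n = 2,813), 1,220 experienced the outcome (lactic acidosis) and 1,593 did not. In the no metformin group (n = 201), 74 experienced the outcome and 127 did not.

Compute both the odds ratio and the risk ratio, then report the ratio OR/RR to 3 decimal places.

1.116

From the description: a = 1220, b = 1593, c = 74, d = 127.
OR = (1220·127)/(1593·74) = 154940/117882 = 1.31437
Risk in exposed = 1220/2813 = 0.43370; risk in unexposed = 74/201 = 0.36816; RR = 1.17802
OR/RR = 1.31437 / 1.17802 = 1.11574
The outcome is not rare, so the OR lies further from 1 than the RR.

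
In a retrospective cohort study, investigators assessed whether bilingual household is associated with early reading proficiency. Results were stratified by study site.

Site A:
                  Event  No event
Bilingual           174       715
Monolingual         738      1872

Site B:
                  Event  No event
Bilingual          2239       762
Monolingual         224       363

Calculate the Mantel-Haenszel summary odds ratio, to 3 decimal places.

1.611

OR_MH = Σ(aᵢdᵢ/nᵢ) / Σ(bᵢcᵢ/nᵢ), where nᵢ is the stratum total.
Stratum 1 (Site A): n = 3499; a·d/n = 174·1872/3499 = 93.0917; b·c/n = 715·738/3499 = 150.8059
Stratum 2 (Site B): n = 3588; a·d/n = 2239·363/3588 = 226.5209; b·c/n = 762·224/3588 = 47.5719
OR_MH = (93.0917 + 226.5209) / (150.8059 + 47.5719) = 319.6126 / 198.3779 = 1.61113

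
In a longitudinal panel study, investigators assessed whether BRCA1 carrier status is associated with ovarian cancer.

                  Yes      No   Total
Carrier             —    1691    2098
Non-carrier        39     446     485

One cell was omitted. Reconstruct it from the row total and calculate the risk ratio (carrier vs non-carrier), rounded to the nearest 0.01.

The missing cell is in the exposed row: 2098 − 1691 = 407.
So a = 407, b = 1691, c = 39, d = 446.
RR = [a/(a+b)] / [c/(c+d)] = (407/2098) / (39/485) = 0.19399/0.08041 = 2.41249

2.41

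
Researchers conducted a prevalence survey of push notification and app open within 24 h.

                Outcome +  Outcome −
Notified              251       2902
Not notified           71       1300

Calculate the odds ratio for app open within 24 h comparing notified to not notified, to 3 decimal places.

Cells: a = 251, b = 2902, c = 71, d = 1300.
OR = (a·d)/(b·c) = (251 × 1300) / (2902 × 71) = 326300 / 206042 = 1.58366
The odds of app open within 24 h are about 1.58 times as high in the notified group.

1.584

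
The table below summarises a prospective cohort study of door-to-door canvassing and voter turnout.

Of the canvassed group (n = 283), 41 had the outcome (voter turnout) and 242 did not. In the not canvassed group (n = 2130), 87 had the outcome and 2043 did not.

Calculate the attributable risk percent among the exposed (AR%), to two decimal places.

71.81

From the description: a = 41, b = 242, c = 87, d = 2043.
Risk in exposed = 41/283 = 0.14488; risk in unexposed = 87/2130 = 0.04085.
RR = 0.14488/0.04085 = 3.54697
AR% = (RR − 1)/RR × 100 = (3.54697 − 1)/3.54697 × 100 = 71.8069%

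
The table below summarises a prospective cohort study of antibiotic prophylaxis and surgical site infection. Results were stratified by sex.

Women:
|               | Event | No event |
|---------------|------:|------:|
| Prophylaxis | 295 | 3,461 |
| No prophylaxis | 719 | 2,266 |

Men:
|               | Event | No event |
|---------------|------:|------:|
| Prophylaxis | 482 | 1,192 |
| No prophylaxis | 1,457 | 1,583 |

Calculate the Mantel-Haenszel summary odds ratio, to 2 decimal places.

OR_MH = Σ(aᵢdᵢ/nᵢ) / Σ(bᵢcᵢ/nᵢ), where nᵢ is the stratum total.
Stratum 1 (Women): n = 6741; a·d/n = 295·2266/6741 = 99.1648; b·c/n = 3461·719/6741 = 369.1528
Stratum 2 (Men): n = 4714; a·d/n = 482·1583/4714 = 161.8596; b·c/n = 1192·1457/4714 = 368.4226
OR_MH = (99.1648 + 161.8596) / (369.1528 + 368.4226) = 261.0244 / 737.5754 = 0.35390

0.35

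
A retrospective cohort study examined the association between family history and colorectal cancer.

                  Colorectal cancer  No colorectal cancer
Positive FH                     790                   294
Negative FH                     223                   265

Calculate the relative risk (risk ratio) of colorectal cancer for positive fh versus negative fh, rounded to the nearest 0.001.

1.595

Cells: a = 790, b = 294, c = 223, d = 265.
Risk in exposed = 790/1084 = 0.72878; risk in unexposed = 223/488 = 0.45697.
RR = 0.72878 / 0.45697 = 1.59482
The risk among the exposed is 1.59 times that among the unexposed.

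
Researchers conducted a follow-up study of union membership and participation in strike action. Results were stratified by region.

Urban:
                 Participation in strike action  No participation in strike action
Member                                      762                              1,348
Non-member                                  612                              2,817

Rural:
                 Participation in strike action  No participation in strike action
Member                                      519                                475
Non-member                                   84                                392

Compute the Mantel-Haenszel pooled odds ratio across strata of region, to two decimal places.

OR_MH = Σ(aᵢdᵢ/nᵢ) / Σ(bᵢcᵢ/nᵢ), where nᵢ is the stratum total.
Stratum 1 (Urban): n = 5539; a·d/n = 762·2817/5539 = 387.5346; b·c/n = 1348·612/5539 = 148.9395
Stratum 2 (Rural): n = 1470; a·d/n = 519·392/1470 = 138.4000; b·c/n = 475·84/1470 = 27.1429
OR_MH = (387.5346 + 138.4000) / (148.9395 + 27.1429) = 525.9346 / 176.0824 = 2.98687

2.99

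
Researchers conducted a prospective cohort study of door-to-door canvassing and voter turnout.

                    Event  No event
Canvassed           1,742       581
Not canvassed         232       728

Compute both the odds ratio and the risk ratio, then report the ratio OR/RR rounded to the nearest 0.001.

3.032

Cells: a = 1742, b = 581, c = 232, d = 728.
OR = (1742·728)/(581·232) = 1268176/134792 = 9.40839
Risk in exposed = 1742/2323 = 0.74989; risk in unexposed = 232/960 = 0.24167; RR = 3.10300
OR/RR = 9.40839 / 3.10300 = 3.03203
The outcome is not rare, so the OR lies further from 1 than the RR.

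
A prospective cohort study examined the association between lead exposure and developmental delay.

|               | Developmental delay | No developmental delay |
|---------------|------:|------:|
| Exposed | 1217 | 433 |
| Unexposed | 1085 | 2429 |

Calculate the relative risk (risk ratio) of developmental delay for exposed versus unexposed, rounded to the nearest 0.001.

2.389

Cells: a = 1217, b = 433, c = 1085, d = 2429.
Risk in exposed = 1217/1650 = 0.73758; risk in unexposed = 1085/3514 = 0.30876.
RR = 0.73758 / 0.30876 = 2.38879
The risk among the exposed is 2.39 times that among the unexposed.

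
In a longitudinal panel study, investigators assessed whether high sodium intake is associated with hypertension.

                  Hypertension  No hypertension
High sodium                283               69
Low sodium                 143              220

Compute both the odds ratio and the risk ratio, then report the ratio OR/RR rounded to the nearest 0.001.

Cells: a = 283, b = 69, c = 143, d = 220.
OR = (283·220)/(69·143) = 62260/9867 = 6.30992
Risk in exposed = 283/352 = 0.80398; risk in unexposed = 143/363 = 0.39394; RR = 2.04087
OR/RR = 6.30992 / 2.04087 = 3.09179
The outcome is not rare, so the OR lies further from 1 than the RR.

3.092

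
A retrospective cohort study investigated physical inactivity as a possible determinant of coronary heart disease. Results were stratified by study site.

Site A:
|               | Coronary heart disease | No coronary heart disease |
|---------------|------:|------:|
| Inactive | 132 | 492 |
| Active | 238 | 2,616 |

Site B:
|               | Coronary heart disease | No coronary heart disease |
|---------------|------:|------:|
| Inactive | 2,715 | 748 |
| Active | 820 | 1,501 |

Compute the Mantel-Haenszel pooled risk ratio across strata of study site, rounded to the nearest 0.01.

RR_MH = Σ(aᵢ·n₀ᵢ/nᵢ) / Σ(cᵢ·n₁ᵢ/nᵢ), with n₁ᵢ = aᵢ+bᵢ (exposed), n₀ᵢ = cᵢ+dᵢ (unexposed), nᵢ = n₁ᵢ+n₀ᵢ.
Stratum 1 (Site A): n₁ = 624, n₀ = 2854, n = 3478; a·n₀/n = 132·2854/3478 = 108.3174; c·n₁/n = 238·624/3478 = 42.7004
Stratum 2 (Site B): n₁ = 3463, n₀ = 2321, n = 5784; a·n₀/n = 2715·2321/5784 = 1089.4735; c·n₁/n = 820·3463/5784 = 490.9509
RR_MH = (108.3174 + 1089.4735) / (42.7004 + 490.9509) = 1197.7910 / 533.6513 = 2.24452

2.24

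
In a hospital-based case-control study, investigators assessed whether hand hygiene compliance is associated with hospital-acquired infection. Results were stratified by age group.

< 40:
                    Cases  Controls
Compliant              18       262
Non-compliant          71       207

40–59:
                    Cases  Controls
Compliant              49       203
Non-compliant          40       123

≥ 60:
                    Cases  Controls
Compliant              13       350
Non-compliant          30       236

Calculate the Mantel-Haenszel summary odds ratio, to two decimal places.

OR_MH = Σ(aᵢdᵢ/nᵢ) / Σ(bᵢcᵢ/nᵢ), where nᵢ is the stratum total.
Stratum 1 (< 40): n = 558; a·d/n = 18·207/558 = 6.6774; b·c/n = 262·71/558 = 33.3369
Stratum 2 (40–59): n = 415; a·d/n = 49·123/415 = 14.5229; b·c/n = 203·40/415 = 19.5663
Stratum 3 (≥ 60): n = 629; a·d/n = 13·236/629 = 4.8776; b·c/n = 350·30/629 = 16.6932
OR_MH = (6.6774 + 14.5229 + 4.8776) / (33.3369 + 19.5663 + 16.6932) = 26.0779 / 69.5963 = 0.37470

0.37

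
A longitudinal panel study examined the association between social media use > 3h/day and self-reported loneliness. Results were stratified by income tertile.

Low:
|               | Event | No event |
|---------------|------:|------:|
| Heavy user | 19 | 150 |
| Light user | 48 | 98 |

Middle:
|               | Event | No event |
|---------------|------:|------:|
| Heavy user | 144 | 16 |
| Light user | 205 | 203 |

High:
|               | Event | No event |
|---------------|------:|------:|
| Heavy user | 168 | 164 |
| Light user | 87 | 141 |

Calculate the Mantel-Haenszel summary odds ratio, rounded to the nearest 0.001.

OR_MH = Σ(aᵢdᵢ/nᵢ) / Σ(bᵢcᵢ/nᵢ), where nᵢ is the stratum total.
Stratum 1 (Low): n = 315; a·d/n = 19·98/315 = 5.9111; b·c/n = 150·48/315 = 22.8571
Stratum 2 (Middle): n = 568; a·d/n = 144·203/568 = 51.4648; b·c/n = 16·205/568 = 5.7746
Stratum 3 (High): n = 560; a·d/n = 168·141/560 = 42.3000; b·c/n = 164·87/560 = 25.4786
OR_MH = (5.9111 + 51.4648 + 42.3000) / (22.8571 + 5.7746 + 25.4786) = 99.6759 / 54.1104 = 1.84209

1.842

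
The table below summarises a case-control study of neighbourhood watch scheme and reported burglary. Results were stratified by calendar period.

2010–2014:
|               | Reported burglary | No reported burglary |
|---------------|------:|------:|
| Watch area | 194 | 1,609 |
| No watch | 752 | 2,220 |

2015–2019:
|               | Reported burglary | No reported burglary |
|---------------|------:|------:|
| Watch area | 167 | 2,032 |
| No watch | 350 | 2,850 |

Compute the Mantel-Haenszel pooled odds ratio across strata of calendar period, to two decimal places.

OR_MH = Σ(aᵢdᵢ/nᵢ) / Σ(bᵢcᵢ/nᵢ), where nᵢ is the stratum total.
Stratum 1 (2010–2014): n = 4775; a·d/n = 194·2220/4775 = 90.1948; b·c/n = 1609·752/4775 = 253.3964
Stratum 2 (2015–2019): n = 5399; a·d/n = 167·2850/5399 = 88.1552; b·c/n = 2032·350/5399 = 131.7281
OR_MH = (90.1948 + 88.1552) / (253.3964 + 131.7281) = 178.3500 / 385.1245 = 0.46310

0.46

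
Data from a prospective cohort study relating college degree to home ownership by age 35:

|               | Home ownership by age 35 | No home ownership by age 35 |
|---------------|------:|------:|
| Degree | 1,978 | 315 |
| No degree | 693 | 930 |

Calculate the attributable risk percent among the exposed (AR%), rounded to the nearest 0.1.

50.5

Cells: a = 1978, b = 315, c = 693, d = 930.
Risk in exposed = 1978/2293 = 0.86263; risk in unexposed = 693/1623 = 0.42699.
RR = 0.86263/0.42699 = 2.02026
AR% = (RR − 1)/RR × 100 = (2.02026 − 1)/2.02026 × 100 = 50.5014%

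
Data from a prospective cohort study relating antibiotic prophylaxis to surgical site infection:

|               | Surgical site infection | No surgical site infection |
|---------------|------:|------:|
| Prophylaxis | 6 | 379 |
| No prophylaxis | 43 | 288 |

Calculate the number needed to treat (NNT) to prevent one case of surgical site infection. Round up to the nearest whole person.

Risk in treated group = 6/385 = 0.01558; risk in control = 43/331 = 0.12991.
Absolute risk reduction = 0.12991 − 0.01558 = 0.11432
NNT = 1 / ARR = 1 / 0.11432 = 8.747 → round up → 9

9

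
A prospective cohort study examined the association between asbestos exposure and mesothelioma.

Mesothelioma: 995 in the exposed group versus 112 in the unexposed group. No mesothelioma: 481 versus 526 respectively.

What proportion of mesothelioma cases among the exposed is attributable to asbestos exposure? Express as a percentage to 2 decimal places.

73.96

From the description: a = 995, b = 481, c = 112, d = 526.
Risk in exposed = 995/1476 = 0.67412; risk in unexposed = 112/638 = 0.17555.
RR = 0.67412/0.17555 = 3.84007
AR% = (RR − 1)/RR × 100 = (3.84007 − 1)/3.84007 × 100 = 73.9588%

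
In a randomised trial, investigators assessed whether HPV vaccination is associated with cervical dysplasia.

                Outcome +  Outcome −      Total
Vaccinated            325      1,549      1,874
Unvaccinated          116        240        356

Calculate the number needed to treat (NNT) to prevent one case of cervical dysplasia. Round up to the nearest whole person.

Risk in treated group = 325/1874 = 0.17343; risk in control = 116/356 = 0.32584.
Absolute risk reduction = 0.32584 − 0.17343 = 0.15242
NNT = 1 / ARR = 1 / 0.15242 = 6.561 → round up → 7

7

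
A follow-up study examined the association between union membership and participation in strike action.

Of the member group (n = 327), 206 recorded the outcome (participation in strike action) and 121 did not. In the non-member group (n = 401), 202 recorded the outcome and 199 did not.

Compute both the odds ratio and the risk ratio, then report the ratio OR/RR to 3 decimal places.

From the description: a = 206, b = 121, c = 202, d = 199.
OR = (206·199)/(121·202) = 40994/24442 = 1.67719
Risk in exposed = 206/327 = 0.62997; risk in unexposed = 202/401 = 0.50374; RR = 1.25058
OR/RR = 1.67719 / 1.25058 = 1.34113
The outcome is not rare, so the OR lies further from 1 than the RR.

1.341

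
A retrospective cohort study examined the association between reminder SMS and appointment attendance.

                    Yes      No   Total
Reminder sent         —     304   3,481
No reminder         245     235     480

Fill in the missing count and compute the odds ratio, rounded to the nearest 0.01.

10.02

The missing cell is in the exposed row: 3481 − 304 = 3177.
So a = 3177, b = 304, c = 245, d = 235.
OR = (a·d)/(b·c) = (3177 × 235) / (304 × 245) = 746595 / 74480 = 10.02410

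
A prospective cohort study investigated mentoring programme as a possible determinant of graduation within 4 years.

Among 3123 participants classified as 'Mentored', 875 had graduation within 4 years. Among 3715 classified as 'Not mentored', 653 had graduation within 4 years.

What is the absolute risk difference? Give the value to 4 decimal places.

0.1044

From the description: a = 875, b = 2248, c = 653, d = 3062.
Risk in exposed = 875/3123 = 0.280179; risk in unexposed = 653/3715 = 0.175774.
Risk difference = 0.280179 − 0.175774 = 0.104405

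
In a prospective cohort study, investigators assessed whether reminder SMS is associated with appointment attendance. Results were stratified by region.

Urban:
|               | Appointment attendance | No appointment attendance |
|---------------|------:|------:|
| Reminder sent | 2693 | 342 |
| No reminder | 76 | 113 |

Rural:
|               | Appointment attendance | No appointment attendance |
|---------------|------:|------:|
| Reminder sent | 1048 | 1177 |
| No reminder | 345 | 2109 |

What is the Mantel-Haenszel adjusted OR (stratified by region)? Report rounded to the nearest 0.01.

OR_MH = Σ(aᵢdᵢ/nᵢ) / Σ(bᵢcᵢ/nᵢ), where nᵢ is the stratum total.
Stratum 1 (Urban): n = 3224; a·d/n = 2693·113/3224 = 94.3886; b·c/n = 342·76/3224 = 8.0620
Stratum 2 (Rural): n = 4679; a·d/n = 1048·2109/4679 = 472.3727; b·c/n = 1177·345/4679 = 86.7846
OR_MH = (94.3886 + 472.3727) / (8.0620 + 86.7846) = 566.7614 / 94.8466 = 5.97556

5.98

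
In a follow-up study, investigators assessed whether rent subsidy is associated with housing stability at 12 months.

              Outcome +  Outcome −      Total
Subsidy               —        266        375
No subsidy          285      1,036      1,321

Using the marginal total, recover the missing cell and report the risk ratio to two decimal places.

The missing cell is in the exposed row: 375 − 266 = 109.
So a = 109, b = 266, c = 285, d = 1036.
RR = [a/(a+b)] / [c/(c+d)] = (109/375) / (285/1321) = 0.29067/0.21575 = 1.34727

1.35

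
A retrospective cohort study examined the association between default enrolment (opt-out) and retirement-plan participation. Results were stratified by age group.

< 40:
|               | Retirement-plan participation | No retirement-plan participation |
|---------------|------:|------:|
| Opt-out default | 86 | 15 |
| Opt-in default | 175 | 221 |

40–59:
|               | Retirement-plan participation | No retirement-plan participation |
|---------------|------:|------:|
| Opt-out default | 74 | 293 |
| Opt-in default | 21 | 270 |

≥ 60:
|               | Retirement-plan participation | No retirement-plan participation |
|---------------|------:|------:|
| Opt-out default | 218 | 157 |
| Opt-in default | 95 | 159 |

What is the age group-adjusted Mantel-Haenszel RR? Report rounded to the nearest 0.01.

1.82

RR_MH = Σ(aᵢ·n₀ᵢ/nᵢ) / Σ(cᵢ·n₁ᵢ/nᵢ), with n₁ᵢ = aᵢ+bᵢ (exposed), n₀ᵢ = cᵢ+dᵢ (unexposed), nᵢ = n₁ᵢ+n₀ᵢ.
Stratum 1 (< 40): n₁ = 101, n₀ = 396, n = 497; a·n₀/n = 86·396/497 = 68.5231; c·n₁/n = 175·101/497 = 35.5634
Stratum 2 (40–59): n₁ = 367, n₀ = 291, n = 658; a·n₀/n = 74·291/658 = 32.7264; c·n₁/n = 21·367/658 = 11.7128
Stratum 3 (≥ 60): n₁ = 375, n₀ = 254, n = 629; a·n₀/n = 218·254/629 = 88.0318; c·n₁/n = 95·375/629 = 56.6375
RR_MH = (68.5231 + 32.7264 + 88.0318) / (35.5634 + 11.7128 + 56.6375) = 189.2814 / 103.9137 = 1.82153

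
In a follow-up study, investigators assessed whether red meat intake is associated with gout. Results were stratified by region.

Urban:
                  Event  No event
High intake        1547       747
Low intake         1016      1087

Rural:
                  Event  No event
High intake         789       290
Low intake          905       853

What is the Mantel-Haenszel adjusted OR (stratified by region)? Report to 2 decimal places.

2.34

OR_MH = Σ(aᵢdᵢ/nᵢ) / Σ(bᵢcᵢ/nᵢ), where nᵢ is the stratum total.
Stratum 1 (Urban): n = 4397; a·d/n = 1547·1087/4397 = 382.4401; b·c/n = 747·1016/4397 = 172.6068
Stratum 2 (Rural): n = 2837; a·d/n = 789·853/2837 = 237.2284; b·c/n = 290·905/2837 = 92.5097
OR_MH = (382.4401 + 237.2284) / (172.6068 + 92.5097) = 619.6685 / 265.1165 = 2.33734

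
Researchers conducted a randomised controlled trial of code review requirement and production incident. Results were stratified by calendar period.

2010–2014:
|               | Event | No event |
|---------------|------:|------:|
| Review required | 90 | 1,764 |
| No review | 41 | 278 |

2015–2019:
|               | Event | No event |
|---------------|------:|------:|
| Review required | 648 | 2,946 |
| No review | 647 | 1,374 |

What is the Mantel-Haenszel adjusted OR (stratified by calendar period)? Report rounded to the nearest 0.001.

0.456

OR_MH = Σ(aᵢdᵢ/nᵢ) / Σ(bᵢcᵢ/nᵢ), where nᵢ is the stratum total.
Stratum 1 (2010–2014): n = 2173; a·d/n = 90·278/2173 = 11.5140; b·c/n = 1764·41/2173 = 33.2830
Stratum 2 (2015–2019): n = 5615; a·d/n = 648·1374/5615 = 158.5667; b·c/n = 2946·647/5615 = 339.4589
OR_MH = (11.5140 + 158.5667) / (33.2830 + 339.4589) = 170.0807 / 372.7420 = 0.45630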